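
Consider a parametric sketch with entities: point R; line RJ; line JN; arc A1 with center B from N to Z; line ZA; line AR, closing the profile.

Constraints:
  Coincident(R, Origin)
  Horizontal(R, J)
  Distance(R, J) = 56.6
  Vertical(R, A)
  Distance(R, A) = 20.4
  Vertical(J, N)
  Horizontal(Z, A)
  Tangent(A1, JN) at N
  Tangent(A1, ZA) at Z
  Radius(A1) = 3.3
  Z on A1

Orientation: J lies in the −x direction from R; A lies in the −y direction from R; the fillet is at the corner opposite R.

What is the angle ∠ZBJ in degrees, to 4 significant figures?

169.1°

R is at the origin; RJ is horizontal with |RJ| = 56.6 and J on the −x side, so J = (-56.60, 0.000). RA is vertical with |RA| = 20.4 and A on the −y side, so A = (0.000, -20.40). The virtual corner opposite R is at (-56.60, -20.40). The tangent condition forces BN to be normal to JN and A1 meets ZA tangentially, so BZ is at right angles to ZA, with radius 3.3, so the center B sits 3.3 in from both sides at B = (-53.30, -17.10). That places the tangent points at N = (-56.60, -17.10) on JN and Z = (-53.30, -20.40) on ZA. Then cos ∠ZBJ = BZ·BJ / (|BZ||BJ|), giving 169.1°.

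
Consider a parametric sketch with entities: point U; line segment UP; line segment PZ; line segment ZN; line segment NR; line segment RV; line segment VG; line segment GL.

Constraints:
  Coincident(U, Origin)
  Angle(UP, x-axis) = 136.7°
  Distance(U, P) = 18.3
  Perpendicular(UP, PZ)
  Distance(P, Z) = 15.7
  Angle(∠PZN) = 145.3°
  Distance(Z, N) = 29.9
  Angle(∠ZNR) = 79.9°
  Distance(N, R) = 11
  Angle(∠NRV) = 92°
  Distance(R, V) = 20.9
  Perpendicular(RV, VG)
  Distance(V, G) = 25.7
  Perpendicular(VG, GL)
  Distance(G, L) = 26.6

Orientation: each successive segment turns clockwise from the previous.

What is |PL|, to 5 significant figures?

55.062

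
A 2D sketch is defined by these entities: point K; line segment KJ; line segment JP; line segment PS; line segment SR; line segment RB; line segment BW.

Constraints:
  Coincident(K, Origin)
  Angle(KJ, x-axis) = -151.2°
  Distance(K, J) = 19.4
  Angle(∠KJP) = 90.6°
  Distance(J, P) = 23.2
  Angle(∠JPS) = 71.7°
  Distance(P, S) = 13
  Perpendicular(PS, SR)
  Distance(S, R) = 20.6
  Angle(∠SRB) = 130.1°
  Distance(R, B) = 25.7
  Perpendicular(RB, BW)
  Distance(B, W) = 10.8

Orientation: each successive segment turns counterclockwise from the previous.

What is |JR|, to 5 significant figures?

5.8907

∠JPS = 71.7° gives PS at 46.500° from the x-axis; with |PS| = 13.0, S = (2.9114, -20.362). PS is perpendicular to SR, so SR runs at 136.50°; with |SR| = 20.6, R = (-12.031, -6.1823). Then |JR| = |R − J| = 5.8907.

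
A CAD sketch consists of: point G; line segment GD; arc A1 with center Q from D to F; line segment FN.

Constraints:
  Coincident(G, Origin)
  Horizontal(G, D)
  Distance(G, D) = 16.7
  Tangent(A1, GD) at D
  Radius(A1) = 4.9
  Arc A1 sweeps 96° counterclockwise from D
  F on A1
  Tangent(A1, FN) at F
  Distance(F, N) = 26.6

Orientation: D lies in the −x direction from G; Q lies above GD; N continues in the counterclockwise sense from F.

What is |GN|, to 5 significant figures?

35.055

G is at the origin; G and D share the same y with |GD| = 16.7 and D on the −x side, so D = (-16.700, 0.0000). The tangent condition forces QD to be normal to GD, so Q = D + (0, 4.9) = (-16.700, 4.9000). On A1, D sits at bearing -90° from Q; a 96° counterclockwise sweep puts F at bearing 6°, so F = Q + 4.9·(cos 6°, sin 6°) = (-11.827, 5.4122). A1 meets FN tangentially, so QF is at right angles to FN, so FN runs along (−sin 6°, cos 6°); with |FN| = 26.6, N = (-14.607, 31.866). Then |GN| = |N − G| = 35.055.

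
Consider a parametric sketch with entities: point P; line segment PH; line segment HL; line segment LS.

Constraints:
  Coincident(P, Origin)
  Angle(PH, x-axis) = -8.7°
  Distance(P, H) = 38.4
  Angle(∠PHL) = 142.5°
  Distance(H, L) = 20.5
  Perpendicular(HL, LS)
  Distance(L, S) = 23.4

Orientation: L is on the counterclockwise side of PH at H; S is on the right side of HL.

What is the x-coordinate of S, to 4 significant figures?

67.20

P is at the origin; PH runs at -8.7° with length 38.4, so H = 38.4·(cos -8.7°, sin -8.7°) = (37.96, -5.808). ∠PHL = 142.5°, so HL runs at -8.7° + (180° − 142.5°) = 28.80° from the x-axis; with |HL| = 20.5, L = H + 20.5·(cos 28.80°, sin 28.80°) = (55.92, 4.068). The perpendicularity gives LS at right angles to HL; with |LS| = 23.4 on the right of HL, S = L + 23.4·(0.4818, -0.8763) = (67.20, -16.44). So S.x = 67.20.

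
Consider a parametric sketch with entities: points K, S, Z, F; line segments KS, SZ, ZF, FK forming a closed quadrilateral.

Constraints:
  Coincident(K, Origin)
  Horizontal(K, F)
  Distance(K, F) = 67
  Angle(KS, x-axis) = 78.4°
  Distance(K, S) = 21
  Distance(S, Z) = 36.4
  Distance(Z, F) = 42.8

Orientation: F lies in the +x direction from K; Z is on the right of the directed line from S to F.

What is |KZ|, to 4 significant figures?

26.82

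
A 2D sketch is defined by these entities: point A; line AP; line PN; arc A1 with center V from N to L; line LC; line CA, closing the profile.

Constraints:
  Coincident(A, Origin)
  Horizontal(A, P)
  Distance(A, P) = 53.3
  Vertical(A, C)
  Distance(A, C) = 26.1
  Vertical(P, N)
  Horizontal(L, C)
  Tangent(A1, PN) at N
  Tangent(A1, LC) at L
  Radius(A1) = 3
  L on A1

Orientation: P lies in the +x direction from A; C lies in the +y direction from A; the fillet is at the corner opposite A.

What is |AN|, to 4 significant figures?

58.09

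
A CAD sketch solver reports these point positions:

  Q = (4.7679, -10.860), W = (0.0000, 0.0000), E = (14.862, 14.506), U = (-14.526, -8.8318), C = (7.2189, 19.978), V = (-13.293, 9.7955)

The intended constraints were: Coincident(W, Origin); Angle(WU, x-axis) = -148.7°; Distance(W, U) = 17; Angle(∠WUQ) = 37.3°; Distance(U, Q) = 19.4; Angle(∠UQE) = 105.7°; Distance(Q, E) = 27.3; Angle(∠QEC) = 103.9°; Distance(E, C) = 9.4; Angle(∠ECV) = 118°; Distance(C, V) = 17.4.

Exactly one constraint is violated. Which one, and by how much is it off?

Distance(C, V) = 17.4 — off by 5.50.

W = (0.00, 0.00) ✓; WU at -148.7° ✓; |WU| = 17.00 ✓; ∠WUQ = 37.30° ✓; |UQ| = 19.40 ✓; ∠UQE = 105.7° ✓; |QE| = 27.30 ✓; ∠QEC = 103.9° ✓; |EC| = 9.400 ✓; ∠ECV = 118.0° ✓; |CV| = 22.90 ✗.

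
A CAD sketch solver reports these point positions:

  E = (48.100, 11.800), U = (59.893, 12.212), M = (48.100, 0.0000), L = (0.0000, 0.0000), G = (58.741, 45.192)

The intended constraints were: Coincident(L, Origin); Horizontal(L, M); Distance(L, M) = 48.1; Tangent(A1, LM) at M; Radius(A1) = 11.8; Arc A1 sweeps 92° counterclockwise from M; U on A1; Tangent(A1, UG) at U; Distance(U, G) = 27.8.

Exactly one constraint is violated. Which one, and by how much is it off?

Distance(U, G) = 27.8 — off by 5.20.

L = (0.00, 0.00) ✓; L.y = 0.00, M.y = 0.00 ✓; |LM| = 48.10 ✓; ∠(EM, ML) = 90.00° ✓; |EM| = 11.80 ✓; bearing(E→U) − bearing(E→M) = 92.00° ✓; |EU| = 11.80 ✓; ∠(EU, UG) = 90.00° ✓; |UG| = 33.00 ✗.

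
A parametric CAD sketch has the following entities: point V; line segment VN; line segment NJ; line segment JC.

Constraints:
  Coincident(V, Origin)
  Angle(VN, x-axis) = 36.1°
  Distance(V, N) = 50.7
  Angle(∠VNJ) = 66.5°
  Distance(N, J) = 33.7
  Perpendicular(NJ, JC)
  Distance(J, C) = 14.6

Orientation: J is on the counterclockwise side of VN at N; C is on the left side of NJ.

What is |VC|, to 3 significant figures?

34.6

V is at the origin; VN runs at 36.1° with length 50.7, so N = 50.7·(cos 36.1°, sin 36.1°) = (41.0, 29.9). ∠VNJ = 66.5°, so NJ runs at 36.1° + (180° − 66.5°) = 150° from the x-axis; with |NJ| = 33.7, J = N + 33.7·(cos 150°, sin 150°) = (11.9, 46.9). NJ ⟂ JC; with |JC| = 14.6 on the left of NJ, C = J + 14.6·(-0.506, -0.863) = (4.51, 34.3). Then |VC| = |C − V| = 34.6.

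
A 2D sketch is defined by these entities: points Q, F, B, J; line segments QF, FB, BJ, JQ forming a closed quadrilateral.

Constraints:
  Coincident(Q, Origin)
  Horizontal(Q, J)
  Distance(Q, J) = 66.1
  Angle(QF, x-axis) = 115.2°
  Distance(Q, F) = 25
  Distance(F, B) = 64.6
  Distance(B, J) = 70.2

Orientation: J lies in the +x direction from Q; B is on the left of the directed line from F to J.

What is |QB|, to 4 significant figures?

75.16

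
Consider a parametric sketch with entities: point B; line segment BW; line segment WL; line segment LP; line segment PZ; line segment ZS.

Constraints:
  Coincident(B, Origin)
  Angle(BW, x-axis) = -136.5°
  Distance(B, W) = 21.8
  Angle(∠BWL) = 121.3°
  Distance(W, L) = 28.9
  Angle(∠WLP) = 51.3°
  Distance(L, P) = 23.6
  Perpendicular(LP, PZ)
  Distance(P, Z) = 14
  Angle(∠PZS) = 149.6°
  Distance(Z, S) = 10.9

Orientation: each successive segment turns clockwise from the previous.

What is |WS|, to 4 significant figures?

0.8471

LP is perpendicular to PZ, so PZ runs at -53.90°; with |PZ| = 14.0, Z = (-16.38, -4.836). ∠PZS = 149.6° gives ZS at -84.30° from the x-axis; with |ZS| = 10.9, S = (-15.30, -15.68). Then |WS| = |S − W| = 0.8471.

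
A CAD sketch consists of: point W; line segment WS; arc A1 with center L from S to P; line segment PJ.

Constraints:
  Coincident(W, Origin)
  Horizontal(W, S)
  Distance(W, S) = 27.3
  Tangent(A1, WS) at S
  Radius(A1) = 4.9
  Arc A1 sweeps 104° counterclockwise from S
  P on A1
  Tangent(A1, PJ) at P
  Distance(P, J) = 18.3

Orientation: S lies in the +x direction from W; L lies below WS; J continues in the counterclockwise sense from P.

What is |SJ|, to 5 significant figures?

23.844

W is at the origin; W and S share the same y with |WS| = 27.3 and S on the +x side, so S = (27.300, 0.0000). A1 meets WS tangentially, so LS is at right angles to WS, so L = S + (0, -4.9) = (27.300, -4.9000). On A1, S sits at bearing 90° from L; a 104° counterclockwise sweep puts P at bearing 194°, so P = L + 4.9·(cos 194°, sin 194°) = (22.546, -6.0854). Tangency of A1 to PJ means the radius LP is perpendicular to PJ, so PJ runs along (−sin 194°, cos 194°); with |PJ| = 18.3, J = (26.973, -23.842). Then |SJ| = |J − S| = 23.844.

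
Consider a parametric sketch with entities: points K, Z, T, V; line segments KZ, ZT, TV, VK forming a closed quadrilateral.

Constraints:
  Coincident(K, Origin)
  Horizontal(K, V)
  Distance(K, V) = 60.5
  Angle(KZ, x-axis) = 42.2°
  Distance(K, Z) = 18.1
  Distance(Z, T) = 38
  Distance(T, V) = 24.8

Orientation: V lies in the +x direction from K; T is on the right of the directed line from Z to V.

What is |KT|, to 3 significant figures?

43.0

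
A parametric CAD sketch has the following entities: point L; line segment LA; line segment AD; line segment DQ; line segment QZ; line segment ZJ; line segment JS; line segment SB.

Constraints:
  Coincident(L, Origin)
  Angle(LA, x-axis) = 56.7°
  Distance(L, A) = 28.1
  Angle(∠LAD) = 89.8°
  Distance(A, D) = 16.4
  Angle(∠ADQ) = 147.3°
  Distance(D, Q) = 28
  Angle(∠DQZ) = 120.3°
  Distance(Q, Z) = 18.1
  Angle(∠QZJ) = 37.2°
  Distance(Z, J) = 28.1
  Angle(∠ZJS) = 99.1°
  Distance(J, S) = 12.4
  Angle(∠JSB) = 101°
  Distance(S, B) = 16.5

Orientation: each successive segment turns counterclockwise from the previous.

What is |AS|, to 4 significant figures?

32.14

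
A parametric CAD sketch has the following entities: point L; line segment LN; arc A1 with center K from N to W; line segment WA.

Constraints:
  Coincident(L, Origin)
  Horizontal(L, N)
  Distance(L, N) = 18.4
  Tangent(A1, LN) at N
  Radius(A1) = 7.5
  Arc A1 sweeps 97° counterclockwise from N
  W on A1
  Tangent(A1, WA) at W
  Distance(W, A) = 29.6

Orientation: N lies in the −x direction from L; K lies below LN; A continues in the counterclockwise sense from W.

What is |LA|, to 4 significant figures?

43.85

L is at the origin; LN is horizontal with |LN| = 18.4 and N on the −x side, so N = (-18.40, 0.000). The tangent condition forces KN to be normal to LN, so K = N + (0, -7.5) = (-18.40, -7.500). On A1, N sits at bearing 90° from K; a 97° counterclockwise sweep puts W at bearing 187°, so W = K + 7.5·(cos 187°, sin 187°) = (-25.84, -8.414). A1 meets WA tangentially, so KW is at right angles to WA, so WA runs along (−sin 187°, cos 187°); with |WA| = 29.6, A = (-22.24, -37.79). Then |LA| = |A − L| = 43.85.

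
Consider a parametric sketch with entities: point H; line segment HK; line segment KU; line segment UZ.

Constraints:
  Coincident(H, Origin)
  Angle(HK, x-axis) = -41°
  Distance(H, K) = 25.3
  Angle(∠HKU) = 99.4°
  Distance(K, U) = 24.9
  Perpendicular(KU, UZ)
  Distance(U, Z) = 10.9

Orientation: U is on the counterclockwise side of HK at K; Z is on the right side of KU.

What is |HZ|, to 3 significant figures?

46.1

H is at the origin; HK runs at -41.0° with length 25.3, so K = 25.3·(cos -41.0°, sin -41.0°) = (19.1, -16.6). ∠HKU = 99.4°, so KU runs at -41.0° + (180° − 99.4°) = 39.6° from the x-axis; with |KU| = 24.9, U = K + 24.9·(cos 39.6°, sin 39.6°) = (38.3, -0.726). The perpendicularity gives UZ at right angles to KU; with |UZ| = 10.9 on the right of KU, Z = U + 10.9·(0.637, -0.771) = (45.2, -9.13). Then |HZ| = |Z − H| = 46.1.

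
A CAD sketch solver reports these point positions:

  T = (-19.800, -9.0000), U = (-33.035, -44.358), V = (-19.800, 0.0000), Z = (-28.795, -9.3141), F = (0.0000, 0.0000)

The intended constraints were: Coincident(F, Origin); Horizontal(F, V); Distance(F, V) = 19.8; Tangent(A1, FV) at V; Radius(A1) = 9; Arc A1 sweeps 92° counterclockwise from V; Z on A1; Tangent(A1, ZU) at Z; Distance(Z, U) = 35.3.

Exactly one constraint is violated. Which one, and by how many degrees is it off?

Tangent(A1, ZU) at Z — off by 8.90°.

F = (0.00, 0.00) ✓; F.y = 0.00, V.y = 0.00 ✓; |FV| = 19.80 ✓; ∠(TV, VF) = 90.00° ✓; |TV| = 9.000 ✓; bearing(T→Z) − bearing(T→V) = 92.00° ✓; |TZ| = 9.000 ✓; ∠(TZ, ZU) = 98.90° ✗; |ZU| = 35.30 ✓.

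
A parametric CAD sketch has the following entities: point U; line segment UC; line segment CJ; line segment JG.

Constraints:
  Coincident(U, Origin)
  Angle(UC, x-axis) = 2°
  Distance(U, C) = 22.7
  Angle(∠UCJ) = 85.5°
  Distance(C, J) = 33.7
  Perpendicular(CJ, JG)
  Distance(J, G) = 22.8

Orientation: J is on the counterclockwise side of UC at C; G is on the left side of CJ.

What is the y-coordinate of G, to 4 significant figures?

31.69

U is at the origin; UC runs at 2.0° with length 22.7, so C = 22.7·(cos 2.0°, sin 2.0°) = (22.69, 0.7922). ∠UCJ = 85.5°, so CJ runs at 2.0° + (180° − 85.5°) = 96.50° from the x-axis; with |CJ| = 33.7, J = C + 33.7·(cos 96.50°, sin 96.50°) = (18.87, 34.28). The perpendicularity gives JG at right angles to CJ; with |JG| = 22.8 on the left of CJ, G = J + 22.8·(-0.9936, -0.1132) = (-3.782, 31.69). So G.y = 31.69.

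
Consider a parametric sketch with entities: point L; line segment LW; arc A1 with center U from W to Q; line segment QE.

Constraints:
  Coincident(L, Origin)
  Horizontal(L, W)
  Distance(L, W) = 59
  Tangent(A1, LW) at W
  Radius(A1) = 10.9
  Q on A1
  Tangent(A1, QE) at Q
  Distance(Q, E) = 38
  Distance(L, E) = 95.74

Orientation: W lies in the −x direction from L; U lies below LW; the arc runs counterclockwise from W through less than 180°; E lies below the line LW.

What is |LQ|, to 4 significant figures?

68.54

Checks: |UQ| = 10.90 ✓; ∠(UQ, QE) = 90.00° ✓; |QE| = 38.00 ✓; |LE| = 95.74 ✓.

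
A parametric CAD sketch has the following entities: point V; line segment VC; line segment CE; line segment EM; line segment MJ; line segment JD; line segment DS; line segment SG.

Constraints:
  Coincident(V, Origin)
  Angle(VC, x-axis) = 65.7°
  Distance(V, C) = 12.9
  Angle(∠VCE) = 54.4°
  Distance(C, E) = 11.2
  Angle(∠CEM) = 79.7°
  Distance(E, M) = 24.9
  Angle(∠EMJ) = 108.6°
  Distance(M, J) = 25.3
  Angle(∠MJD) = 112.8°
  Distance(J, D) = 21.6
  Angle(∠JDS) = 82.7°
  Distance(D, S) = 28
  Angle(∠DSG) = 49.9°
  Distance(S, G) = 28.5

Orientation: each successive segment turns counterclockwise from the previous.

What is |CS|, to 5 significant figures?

4.1636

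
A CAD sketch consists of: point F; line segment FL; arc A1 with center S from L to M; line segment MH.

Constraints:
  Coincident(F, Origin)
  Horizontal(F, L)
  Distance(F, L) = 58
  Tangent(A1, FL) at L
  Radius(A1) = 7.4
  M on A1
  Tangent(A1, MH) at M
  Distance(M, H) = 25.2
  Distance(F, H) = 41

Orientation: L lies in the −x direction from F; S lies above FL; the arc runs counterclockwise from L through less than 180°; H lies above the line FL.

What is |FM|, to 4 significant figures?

52.65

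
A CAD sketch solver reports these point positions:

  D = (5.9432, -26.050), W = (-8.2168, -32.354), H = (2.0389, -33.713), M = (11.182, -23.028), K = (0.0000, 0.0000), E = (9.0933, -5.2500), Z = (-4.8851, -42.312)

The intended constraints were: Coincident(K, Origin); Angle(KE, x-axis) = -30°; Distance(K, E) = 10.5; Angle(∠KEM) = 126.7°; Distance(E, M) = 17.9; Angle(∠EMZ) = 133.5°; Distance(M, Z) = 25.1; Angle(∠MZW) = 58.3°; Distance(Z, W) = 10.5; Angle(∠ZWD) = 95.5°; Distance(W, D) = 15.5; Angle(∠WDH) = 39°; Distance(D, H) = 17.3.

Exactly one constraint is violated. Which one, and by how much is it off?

Distance(D, H) = 17.3 — off by 8.70.

K = (0.00, 0.00) ✓; KE at -30.00° ✓; |KE| = 10.50 ✓; ∠KEM = 126.7° ✓; |EM| = 17.90 ✓; ∠EMZ = 133.5° ✓; |MZ| = 25.10 ✓; ∠MZW = 58.30° ✓; |ZW| = 10.50 ✓; ∠ZWD = 95.50° ✓; |WD| = 15.50 ✓; ∠WDH = 39.00° ✓; |DH| = 8.600 ✗.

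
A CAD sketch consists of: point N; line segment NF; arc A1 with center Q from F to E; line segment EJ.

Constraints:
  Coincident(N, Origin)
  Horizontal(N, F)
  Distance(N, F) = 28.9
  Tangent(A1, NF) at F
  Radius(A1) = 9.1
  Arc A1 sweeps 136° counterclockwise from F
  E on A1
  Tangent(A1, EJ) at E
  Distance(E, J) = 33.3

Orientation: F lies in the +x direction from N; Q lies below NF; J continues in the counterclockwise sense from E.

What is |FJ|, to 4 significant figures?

42.60

N is at the origin; N and F share the same y with |NF| = 28.9 and F on the +x side, so F = (28.90, 0.000). The tangent condition forces QF to be normal to NF, so Q = F + (0, -9.1) = (28.90, -9.100). On A1, F sits at bearing 90° from Q; a 136° counterclockwise sweep puts E at bearing 226°, so E = Q + 9.1·(cos 226°, sin 226°) = (22.58, -15.65). Tangency of A1 to EJ means the radius QE is perpendicular to EJ, so EJ runs along (−sin 226°, cos 226°); with |EJ| = 33.3, J = (46.53, -38.78). Then |FJ| = |J − F| = 42.60.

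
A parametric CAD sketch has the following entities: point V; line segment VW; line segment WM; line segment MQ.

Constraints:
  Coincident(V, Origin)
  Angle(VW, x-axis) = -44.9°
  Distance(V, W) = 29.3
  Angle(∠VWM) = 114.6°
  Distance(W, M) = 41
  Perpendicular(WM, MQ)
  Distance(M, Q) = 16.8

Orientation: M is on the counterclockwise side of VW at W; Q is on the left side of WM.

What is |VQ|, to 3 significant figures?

54.1

V is at the origin; VW runs at -44.9° with length 29.3, so W = 29.3·(cos -44.9°, sin -44.9°) = (20.8, -20.7). ∠VWM = 114.6°, so WM runs at -44.9° + (180° − 114.6°) = 20.5° from the x-axis; with |WM| = 41.0, M = W + 41.0·(cos 20.5°, sin 20.5°) = (59.2, -6.32). The perpendicularity gives MQ at right angles to WM; with |MQ| = 16.8 on the left of WM, Q = M + 16.8·(-0.350, 0.937) = (53.3, 9.41). Then |VQ| = |Q − V| = 54.1.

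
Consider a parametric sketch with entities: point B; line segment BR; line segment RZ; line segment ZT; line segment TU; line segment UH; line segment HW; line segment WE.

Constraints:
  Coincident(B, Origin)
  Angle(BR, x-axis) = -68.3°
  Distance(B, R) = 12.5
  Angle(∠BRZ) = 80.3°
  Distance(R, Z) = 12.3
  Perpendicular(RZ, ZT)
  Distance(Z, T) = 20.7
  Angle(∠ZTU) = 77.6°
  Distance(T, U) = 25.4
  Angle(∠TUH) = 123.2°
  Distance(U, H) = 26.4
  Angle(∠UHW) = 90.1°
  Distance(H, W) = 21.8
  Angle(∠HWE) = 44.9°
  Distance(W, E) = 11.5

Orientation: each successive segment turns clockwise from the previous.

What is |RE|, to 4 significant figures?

9.165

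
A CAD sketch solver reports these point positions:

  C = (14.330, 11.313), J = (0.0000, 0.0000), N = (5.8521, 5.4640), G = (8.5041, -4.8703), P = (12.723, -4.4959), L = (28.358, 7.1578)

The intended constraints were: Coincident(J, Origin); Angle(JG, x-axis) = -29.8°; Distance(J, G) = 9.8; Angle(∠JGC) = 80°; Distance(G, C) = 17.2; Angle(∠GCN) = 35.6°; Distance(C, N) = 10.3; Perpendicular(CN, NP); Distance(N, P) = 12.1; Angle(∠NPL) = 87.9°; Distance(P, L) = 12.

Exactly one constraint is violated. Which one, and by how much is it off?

Distance(P, L) = 12 — off by 7.50.

J = (0.00, 0.00) ✓; JG at -29.80° ✓; |JG| = 9.800 ✓; ∠JGC = 80.00° ✓; |GC| = 17.20 ✓; ∠GCN = 35.60° ✓; |CN| = 10.30 ✓; ∠(CN, NP) = 90.00° ✓; |NP| = 12.10 ✓; ∠NPL = 87.90° ✓; |PL| = 19.50 ✗.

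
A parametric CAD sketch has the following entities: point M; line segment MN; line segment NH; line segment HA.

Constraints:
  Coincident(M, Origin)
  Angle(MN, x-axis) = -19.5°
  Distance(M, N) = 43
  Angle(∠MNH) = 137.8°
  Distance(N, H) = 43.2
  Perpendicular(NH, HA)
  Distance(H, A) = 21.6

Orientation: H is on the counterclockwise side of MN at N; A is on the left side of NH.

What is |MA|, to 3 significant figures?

75.4

∠MNH = 137.8°, so NH runs at -19.5° + (180° − 137.8°) = 22.7° from the x-axis; with |NH| = 43.2, H = N + 43.2·(cos 22.7°, sin 22.7°) = (80.4, 2.32). NH ⟂ HA; with |HA| = 21.6 on the left of NH, A = H + 21.6·(-0.386, 0.923) = (72.1, 22.2). Then |MA| = |A − M| = 75.4.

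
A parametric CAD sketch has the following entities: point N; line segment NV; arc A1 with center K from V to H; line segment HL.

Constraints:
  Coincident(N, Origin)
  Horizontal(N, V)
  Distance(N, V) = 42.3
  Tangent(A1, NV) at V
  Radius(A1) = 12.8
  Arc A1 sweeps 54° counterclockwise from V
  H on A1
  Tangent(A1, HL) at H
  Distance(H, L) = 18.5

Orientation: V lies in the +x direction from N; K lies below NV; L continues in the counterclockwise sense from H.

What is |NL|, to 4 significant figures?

29.22

On A1, V sits at bearing 90° from K; a 54° counterclockwise sweep puts H at bearing 144°, so H = K + 12.8·(cos 144°, sin 144°) = (31.94, -5.276). A1 meets HL tangentially, so KH is at right angles to HL, so HL runs along (−sin 144°, cos 144°); with |HL| = 18.5, L = (21.07, -20.24). Then |NL| = |L − N| = 29.22.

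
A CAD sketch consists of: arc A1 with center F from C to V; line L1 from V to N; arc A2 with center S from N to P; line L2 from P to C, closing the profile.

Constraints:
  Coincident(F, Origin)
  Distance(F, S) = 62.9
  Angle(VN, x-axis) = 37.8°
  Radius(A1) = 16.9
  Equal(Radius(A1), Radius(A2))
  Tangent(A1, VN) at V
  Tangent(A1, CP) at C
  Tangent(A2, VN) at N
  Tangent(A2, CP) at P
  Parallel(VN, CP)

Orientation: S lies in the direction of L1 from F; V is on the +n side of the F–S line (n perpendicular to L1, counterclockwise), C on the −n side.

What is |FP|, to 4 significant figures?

65.13

The slot axis is L1's direction at 37.8°, so u = (cos 37.8°, sin 37.8°) = (0.7902, 0.6129) and n = (−sin 37.8°, cos 37.8°) = (-0.6129, 0.7902). F is at the origin and S lies 62.9 along u from F, so S = 62.9·u = (49.70, 38.55). Tangency of A1 to both parallel lines with radius 16.9 puts V and C at F ± 16.9·n: V = (-10.36, 13.35), C = (10.36, -13.35). Equal radii place N and P the same way about S: N = S + 16.9·n = (39.34, 51.91), P = S − 16.9·n = (60.06, 25.20). Then |FP| = |P − F| = 65.13.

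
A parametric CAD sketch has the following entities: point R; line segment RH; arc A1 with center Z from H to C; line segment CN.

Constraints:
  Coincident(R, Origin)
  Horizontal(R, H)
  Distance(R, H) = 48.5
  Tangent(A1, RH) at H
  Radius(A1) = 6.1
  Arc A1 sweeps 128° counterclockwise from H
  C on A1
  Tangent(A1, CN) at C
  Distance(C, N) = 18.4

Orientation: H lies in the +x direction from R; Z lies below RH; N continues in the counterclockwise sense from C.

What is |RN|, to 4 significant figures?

60.17

R is at the origin; RH is horizontal with |RH| = 48.5 and H on the +x side, so H = (48.50, 0.000). Tangency of A1 to RH means the radius ZH is perpendicular to RH, so Z = H + (0, -6.1) = (48.50, -6.100). On A1, H sits at bearing 90° from Z; a 128° counterclockwise sweep puts C at bearing 218°, so C = Z + 6.1·(cos 218°, sin 218°) = (43.69, -9.856). The tangent condition forces ZC to be normal to CN, so CN runs along (−sin 218°, cos 218°); with |CN| = 18.4, N = (55.02, -24.35). Then |RN| = |N − R| = 60.17.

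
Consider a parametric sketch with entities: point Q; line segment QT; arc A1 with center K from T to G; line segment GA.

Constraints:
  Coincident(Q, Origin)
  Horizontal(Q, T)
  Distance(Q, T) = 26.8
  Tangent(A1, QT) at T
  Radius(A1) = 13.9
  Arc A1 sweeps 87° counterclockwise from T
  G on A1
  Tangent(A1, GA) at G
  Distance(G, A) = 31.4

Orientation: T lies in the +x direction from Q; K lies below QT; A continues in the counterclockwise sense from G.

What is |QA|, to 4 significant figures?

45.93

On A1, T sits at bearing 90° from K; an 87° counterclockwise sweep puts G at bearing 177°, so G = K + 13.9·(cos 177°, sin 177°) = (12.92, -13.17). A1 meets GA tangentially, so KG is at right angles to GA, so GA runs along (−sin 177°, cos 177°); with |GA| = 31.4, A = (11.28, -44.53). Then |QA| = |A − Q| = 45.93.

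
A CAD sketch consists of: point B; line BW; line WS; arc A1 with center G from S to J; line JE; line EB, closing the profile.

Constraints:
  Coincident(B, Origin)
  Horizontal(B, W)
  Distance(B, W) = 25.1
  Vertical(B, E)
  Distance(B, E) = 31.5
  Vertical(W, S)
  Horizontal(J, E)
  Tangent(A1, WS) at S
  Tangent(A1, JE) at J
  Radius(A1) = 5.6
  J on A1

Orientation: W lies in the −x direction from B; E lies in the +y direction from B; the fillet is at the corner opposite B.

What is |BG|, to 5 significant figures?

32.420

BE is vertical with |BE| = 31.5 and E on the +y side, so E = (0.0000, 31.500). The virtual corner opposite B is at (-25.100, 31.500). A1 meets WS tangentially, so GS is at right angles to WS and since A1 is tangent to JE there, GJ ⟂ JE, with radius 5.6, so the center G sits 5.6 in from both sides at G = (-19.500, 25.900). Then |BG| = |G − B| = 32.420.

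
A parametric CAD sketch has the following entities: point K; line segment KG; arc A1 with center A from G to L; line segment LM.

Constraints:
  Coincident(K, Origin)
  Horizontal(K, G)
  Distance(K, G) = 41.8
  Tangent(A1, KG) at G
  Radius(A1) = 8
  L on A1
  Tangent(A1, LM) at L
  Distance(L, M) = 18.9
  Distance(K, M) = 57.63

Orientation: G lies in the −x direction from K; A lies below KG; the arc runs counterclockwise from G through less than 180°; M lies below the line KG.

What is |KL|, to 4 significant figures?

50.31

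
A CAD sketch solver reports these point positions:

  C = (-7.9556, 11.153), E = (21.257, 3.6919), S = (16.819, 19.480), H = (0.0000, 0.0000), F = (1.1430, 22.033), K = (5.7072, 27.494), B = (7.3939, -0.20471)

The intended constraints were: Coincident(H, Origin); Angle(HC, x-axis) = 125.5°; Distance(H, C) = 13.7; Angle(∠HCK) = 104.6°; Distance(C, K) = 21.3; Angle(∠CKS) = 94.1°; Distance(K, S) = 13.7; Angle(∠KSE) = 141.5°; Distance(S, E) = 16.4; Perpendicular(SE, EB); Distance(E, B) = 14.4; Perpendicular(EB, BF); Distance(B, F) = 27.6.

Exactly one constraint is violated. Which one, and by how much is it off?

Distance(B, F) = 27.6 — off by 4.50.

H = (0.00, 0.00) ✓; HC at 125.5° ✓; |HC| = 13.70 ✓; ∠HCK = 104.6° ✓; |CK| = 21.30 ✓; ∠CKS = 94.10° ✓; |KS| = 13.70 ✓; ∠KSE = 141.5° ✓; |SE| = 16.40 ✓; ∠(SE, EB) = 90.00° ✓; |EB| = 14.40 ✓; ∠(EB, BF) = 90.00° ✓; |BF| = 23.10 ✗.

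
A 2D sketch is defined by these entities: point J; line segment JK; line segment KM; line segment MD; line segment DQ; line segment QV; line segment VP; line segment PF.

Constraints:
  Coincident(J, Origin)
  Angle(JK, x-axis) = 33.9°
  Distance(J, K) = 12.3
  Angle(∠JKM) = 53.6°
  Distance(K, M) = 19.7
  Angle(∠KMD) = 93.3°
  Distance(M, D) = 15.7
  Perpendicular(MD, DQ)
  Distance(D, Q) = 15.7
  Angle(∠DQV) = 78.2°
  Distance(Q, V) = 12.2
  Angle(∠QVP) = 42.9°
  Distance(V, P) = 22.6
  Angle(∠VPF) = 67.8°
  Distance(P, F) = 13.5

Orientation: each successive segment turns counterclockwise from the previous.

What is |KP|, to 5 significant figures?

30.276

∠DQV = 78.2° gives QV at 78.800° from the x-axis; with |QV| = 12.2, V = (2.3493, 4.8823). ∠QVP = 42.9° gives VP at -144.10° from the x-axis; with |VP| = 22.6, P = (-15.958, -8.3697). Then |KP| = |P − K| = 30.276.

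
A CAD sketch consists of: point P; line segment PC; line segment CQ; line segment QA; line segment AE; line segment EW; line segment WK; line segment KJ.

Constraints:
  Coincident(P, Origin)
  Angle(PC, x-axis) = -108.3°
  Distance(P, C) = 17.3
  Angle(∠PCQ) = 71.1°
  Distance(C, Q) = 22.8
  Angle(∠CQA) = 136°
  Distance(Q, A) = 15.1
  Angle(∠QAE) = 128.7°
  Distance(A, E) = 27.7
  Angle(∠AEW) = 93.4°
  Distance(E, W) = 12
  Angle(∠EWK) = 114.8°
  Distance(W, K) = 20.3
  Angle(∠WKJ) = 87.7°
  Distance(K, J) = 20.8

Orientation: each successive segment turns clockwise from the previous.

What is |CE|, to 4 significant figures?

49.16

∠CQA = 136.0° gives QA at 98.80° from the x-axis; with |QA| = 15.1, A = (-25.90, 12.28). ∠QAE = 128.7° gives AE at 47.50° from the x-axis; with |AE| = 27.7, E = (-7.189, 32.70). Then |CE| = |E − C| = 49.16.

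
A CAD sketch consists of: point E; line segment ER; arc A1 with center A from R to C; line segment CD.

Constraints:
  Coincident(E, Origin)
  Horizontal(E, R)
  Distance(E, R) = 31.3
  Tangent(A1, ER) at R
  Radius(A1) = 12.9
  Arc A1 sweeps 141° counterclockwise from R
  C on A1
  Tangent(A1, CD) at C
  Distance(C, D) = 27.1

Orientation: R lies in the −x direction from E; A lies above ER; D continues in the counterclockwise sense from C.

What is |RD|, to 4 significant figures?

42.02

E is at the origin; ER is horizontal with |ER| = 31.3 and R on the −x side, so R = (-31.30, 0.000). The tangent condition forces AR to be normal to ER, so A = R + (0, 12.9) = (-31.30, 12.90). On A1, R sits at bearing -90° from A; a 141° counterclockwise sweep puts C at bearing 51°, so C = A + 12.9·(cos 51°, sin 51°) = (-23.18, 22.93). Tangency of A1 to CD means the radius AC is perpendicular to CD, so CD runs along (−sin 51°, cos 51°); with |CD| = 27.1, D = (-44.24, 39.98). Then |RD| = |D − R| = 42.02.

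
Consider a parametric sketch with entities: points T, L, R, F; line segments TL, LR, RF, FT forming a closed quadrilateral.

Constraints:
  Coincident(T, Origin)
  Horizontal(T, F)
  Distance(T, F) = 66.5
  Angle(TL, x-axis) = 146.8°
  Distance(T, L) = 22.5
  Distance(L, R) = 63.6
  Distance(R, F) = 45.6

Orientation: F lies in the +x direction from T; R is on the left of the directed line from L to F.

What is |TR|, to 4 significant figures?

54.32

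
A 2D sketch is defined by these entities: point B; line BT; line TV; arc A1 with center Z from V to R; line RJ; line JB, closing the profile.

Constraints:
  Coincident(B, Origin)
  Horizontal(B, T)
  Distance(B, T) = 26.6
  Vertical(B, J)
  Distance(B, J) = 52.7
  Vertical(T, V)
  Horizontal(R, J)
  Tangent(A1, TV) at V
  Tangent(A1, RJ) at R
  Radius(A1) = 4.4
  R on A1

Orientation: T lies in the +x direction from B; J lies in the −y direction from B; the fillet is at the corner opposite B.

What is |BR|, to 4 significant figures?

57.19

B is at the origin; BT is horizontal with |BT| = 26.6 and T on the +x side, so T = (26.60, 0.000). BJ is vertical with |BJ| = 52.7 and J on the −y side, so J = (0.000, -52.70). The virtual corner opposite B is at (26.60, -52.70). The tangent condition forces ZV to be normal to TV and tangency of A1 to RJ means the radius ZR is perpendicular to RJ, with radius 4.4, so the center Z sits 4.4 in from both sides at Z = (22.20, -48.30). That places the tangent points at V = (26.60, -48.30) on TV and R = (22.20, -52.70) on RJ. Then |BR| = |R − B| = 57.19.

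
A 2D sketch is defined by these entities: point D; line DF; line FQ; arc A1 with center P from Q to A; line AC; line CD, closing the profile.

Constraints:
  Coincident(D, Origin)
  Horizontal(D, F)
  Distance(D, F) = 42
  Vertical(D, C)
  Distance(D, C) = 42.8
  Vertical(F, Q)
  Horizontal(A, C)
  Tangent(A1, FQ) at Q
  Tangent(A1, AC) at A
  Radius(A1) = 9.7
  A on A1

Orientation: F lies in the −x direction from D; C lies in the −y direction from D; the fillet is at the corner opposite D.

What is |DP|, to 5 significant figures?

46.248

D is at the origin; DF is horizontal with |DF| = 42.0 and F on the −x side, so F = (-42.000, 0.0000). DC is vertical with |DC| = 42.8 and C on the −y side, so C = (0.0000, -42.800). The virtual corner opposite D is at (-42.000, -42.800). Since A1 is tangent to FQ there, PQ ⟂ FQ and A1 meets AC tangentially, so PA is at right angles to AC, with radius 9.7, so the center P sits 9.7 in from both sides at P = (-32.300, -33.100). Then |DP| = |P − D| = 46.248.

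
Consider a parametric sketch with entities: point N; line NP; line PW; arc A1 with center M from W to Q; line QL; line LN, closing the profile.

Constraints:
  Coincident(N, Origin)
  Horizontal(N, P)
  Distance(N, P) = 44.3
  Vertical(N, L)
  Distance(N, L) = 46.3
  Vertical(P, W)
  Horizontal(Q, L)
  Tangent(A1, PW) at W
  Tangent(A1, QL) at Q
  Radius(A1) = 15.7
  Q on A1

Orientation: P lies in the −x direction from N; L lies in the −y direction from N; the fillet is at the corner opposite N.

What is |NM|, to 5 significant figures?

41.885

N is at the origin; N and P share the same y with |NP| = 44.3 and P on the −x side, so P = (-44.300, 0.0000). N and L share the same x with |NL| = 46.3 and L on the −y side, so L = (0.0000, -46.300). The virtual corner opposite N is at (-44.300, -46.300). Since A1 is tangent to PW there, MW ⟂ PW and A1 meets QL tangentially, so MQ is at right angles to QL, with radius 15.7, so the center M sits 15.7 in from both sides at M = (-28.600, -30.600). Then |NM| = |M − N| = 41.885.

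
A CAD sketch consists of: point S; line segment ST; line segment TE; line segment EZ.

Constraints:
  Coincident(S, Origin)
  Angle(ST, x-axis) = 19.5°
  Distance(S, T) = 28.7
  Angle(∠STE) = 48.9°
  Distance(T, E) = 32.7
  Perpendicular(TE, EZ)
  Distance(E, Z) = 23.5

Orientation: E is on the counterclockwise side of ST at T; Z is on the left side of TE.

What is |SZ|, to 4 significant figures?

13.96

S is at the origin; ST runs at 19.5° with length 28.7, so T = 28.7·(cos 19.5°, sin 19.5°) = (27.05, 9.580). ∠STE = 48.9°, so TE runs at 19.5° + (180° − 48.9°) = 150.6° from the x-axis; with |TE| = 32.7, E = T + 32.7·(cos 150.6°, sin 150.6°) = (-1.435, 25.63). The perpendicularity gives EZ at right angles to TE; with |EZ| = 23.5 on the left of TE, Z = E + 23.5·(-0.4909, -0.8712) = (-12.97, 5.159). Then |SZ| = |Z − S| = 13.96.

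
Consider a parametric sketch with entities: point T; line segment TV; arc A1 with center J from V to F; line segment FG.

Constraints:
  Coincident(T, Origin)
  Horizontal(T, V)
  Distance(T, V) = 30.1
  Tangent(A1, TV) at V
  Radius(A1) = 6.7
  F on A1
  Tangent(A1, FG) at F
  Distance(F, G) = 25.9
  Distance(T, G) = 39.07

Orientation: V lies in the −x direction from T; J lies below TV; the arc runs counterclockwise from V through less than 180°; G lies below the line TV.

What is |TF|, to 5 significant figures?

37.224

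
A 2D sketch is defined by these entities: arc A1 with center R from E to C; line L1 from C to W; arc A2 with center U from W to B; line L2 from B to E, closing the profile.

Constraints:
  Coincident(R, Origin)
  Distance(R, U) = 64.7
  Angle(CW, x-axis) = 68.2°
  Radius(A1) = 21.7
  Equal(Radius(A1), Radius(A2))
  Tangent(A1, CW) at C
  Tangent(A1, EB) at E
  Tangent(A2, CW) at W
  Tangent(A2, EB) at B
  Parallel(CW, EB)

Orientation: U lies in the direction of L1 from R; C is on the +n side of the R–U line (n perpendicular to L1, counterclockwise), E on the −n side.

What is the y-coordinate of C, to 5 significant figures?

8.0587

The slot axis is L1's direction at 68.2°, so u = (cos 68.2°, sin 68.2°) = (0.37137, 0.92849) and n = (−sin 68.2°, cos 68.2°) = (-0.92849, 0.37137). R is at the origin and U lies 64.7 along u from R, so U = 64.7·u = (24.027, 60.073). Tangency of A1 to both parallel lines with radius 21.7 puts C and E at R ± 21.7·n: C = (-20.148, 8.0587), E = (20.148, -8.0587). So C.y = 8.0587.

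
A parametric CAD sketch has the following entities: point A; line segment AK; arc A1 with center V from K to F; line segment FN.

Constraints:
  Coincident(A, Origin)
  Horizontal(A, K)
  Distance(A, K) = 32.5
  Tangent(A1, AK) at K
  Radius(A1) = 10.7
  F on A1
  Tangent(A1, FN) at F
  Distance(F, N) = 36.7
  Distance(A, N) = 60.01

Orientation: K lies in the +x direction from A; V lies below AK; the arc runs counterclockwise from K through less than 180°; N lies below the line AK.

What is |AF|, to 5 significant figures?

26.612

Checks: |VF| = 10.70 ✓; ∠(VF, FN) = 90.00° ✓; |FN| = 36.70 ✓; |AN| = 60.01 ✓.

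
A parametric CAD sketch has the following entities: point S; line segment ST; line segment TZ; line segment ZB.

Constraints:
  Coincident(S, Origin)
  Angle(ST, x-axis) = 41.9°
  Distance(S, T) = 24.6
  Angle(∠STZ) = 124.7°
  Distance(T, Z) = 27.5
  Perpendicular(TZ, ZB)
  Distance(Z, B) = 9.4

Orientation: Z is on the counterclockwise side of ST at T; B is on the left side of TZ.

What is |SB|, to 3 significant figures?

42.9

S is at the origin; ST runs at 41.9° with length 24.6, so T = 24.6·(cos 41.9°, sin 41.9°) = (18.3, 16.4). ∠STZ = 124.7°, so TZ runs at 41.9° + (180° − 124.7°) = 97.2° from the x-axis; with |TZ| = 27.5, Z = T + 27.5·(cos 97.2°, sin 97.2°) = (14.9, 43.7). TZ ⟂ ZB; with |ZB| = 9.4 on the left of TZ, B = Z + 9.4·(-0.992, -0.125) = (5.54, 42.5). Then |SB| = |B − S| = 42.9.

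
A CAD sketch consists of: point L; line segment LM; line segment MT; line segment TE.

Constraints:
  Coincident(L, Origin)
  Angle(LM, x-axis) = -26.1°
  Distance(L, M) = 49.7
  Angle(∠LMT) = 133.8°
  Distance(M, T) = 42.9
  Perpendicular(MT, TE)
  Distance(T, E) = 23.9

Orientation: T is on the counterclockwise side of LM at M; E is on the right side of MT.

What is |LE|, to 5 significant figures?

97.713

∠LMT = 133.8°, so MT runs at -26.1° + (180° − 133.8°) = 20.100° from the x-axis; with |MT| = 42.9, T = M + 42.9·(cos 20.100°, sin 20.100°) = (84.919, -7.1220). MT ⟂ TE; with |TE| = 23.9 on the right of MT, E = T + 23.9·(0.34366, -0.93909) = (93.133, -29.566). Then |LE| = |E − L| = 97.713.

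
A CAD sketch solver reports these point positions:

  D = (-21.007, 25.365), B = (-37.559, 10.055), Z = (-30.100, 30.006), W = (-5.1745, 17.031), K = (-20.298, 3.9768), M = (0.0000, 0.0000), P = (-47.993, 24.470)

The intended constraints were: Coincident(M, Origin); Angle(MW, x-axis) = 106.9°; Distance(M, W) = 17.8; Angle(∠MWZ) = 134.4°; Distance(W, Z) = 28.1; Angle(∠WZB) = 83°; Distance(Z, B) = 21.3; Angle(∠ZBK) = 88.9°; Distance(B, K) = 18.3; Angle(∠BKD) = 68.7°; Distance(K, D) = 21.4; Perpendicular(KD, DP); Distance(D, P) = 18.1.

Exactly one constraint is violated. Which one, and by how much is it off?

Distance(D, P) = 18.1 — off by 8.90.

M = (0.00, 0.00) ✓; MW at 106.9° ✓; |MW| = 17.80 ✓; ∠MWZ = 134.4° ✓; |WZ| = 28.10 ✓; ∠WZB = 83.00° ✓; |ZB| = 21.30 ✓; ∠ZBK = 88.90° ✓; |BK| = 18.30 ✓; ∠BKD = 68.70° ✓; |KD| = 21.40 ✓; ∠(KD, DP) = 90.00° ✓; |DP| = 27.00 ✗.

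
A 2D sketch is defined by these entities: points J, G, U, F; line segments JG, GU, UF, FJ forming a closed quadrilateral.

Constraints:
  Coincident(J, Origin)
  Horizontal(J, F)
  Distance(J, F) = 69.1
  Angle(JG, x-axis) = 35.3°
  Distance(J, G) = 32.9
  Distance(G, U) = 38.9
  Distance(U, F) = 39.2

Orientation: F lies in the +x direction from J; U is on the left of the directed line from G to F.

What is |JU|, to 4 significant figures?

71.71

J is at the origin; JF is horizontal with |JF| = 69.1 and F in +x, so F = (69.1, 0). JG runs at 35.3° with |JG| = 32.9, so G = (26.85, 19.01). U is determined by |GU| = 38.9 and |UF| = 39.2 together: it lies at the intersection of circle(G, 38.9) and circle(F, 39.2). With |GF| = 46.33, the foot of the radical line on GF is 22.91 from G and the perpendicular offset is √(38.9² − 22.91²) = 31.44. Taking the left-of-GF solution: U = (60.64, 38.28).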